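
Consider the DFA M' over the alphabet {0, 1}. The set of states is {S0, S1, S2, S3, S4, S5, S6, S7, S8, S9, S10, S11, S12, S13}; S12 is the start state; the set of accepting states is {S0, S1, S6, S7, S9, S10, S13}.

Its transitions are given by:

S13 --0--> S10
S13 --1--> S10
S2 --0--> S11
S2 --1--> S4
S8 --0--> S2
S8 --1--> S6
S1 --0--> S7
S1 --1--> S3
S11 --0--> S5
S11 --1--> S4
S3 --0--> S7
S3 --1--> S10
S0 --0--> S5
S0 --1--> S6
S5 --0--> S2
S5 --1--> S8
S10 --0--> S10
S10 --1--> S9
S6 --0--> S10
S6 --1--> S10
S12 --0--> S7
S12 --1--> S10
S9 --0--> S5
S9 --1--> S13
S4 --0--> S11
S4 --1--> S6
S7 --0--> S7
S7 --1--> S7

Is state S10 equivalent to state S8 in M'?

No

Reachable states from the start: {S2,S4,S5,S6,S7,S8,S9,S10,S11,S12,S13}. Unreachable: {S0,S1,S3} — drop them.
Initial partition by acceptance: {S6,S7,S9,S10,S13} | {S2,S4,S5,S8,S11,S12}.
Split {S6,S7,S9,S10,S13} by δ(·,0) → {S6,S7,S10,S13} and {S9}.
Split {S6,S7,S10,S13} by δ(·,1) → {S6,S7,S13} and {S10}.
Split {S6,S7,S13} by δ(·,0) → {S6,S13} and {S7}.
On input 0, block {S2,S4,S5,S8,S11,S12} splits into {S2,S4,S5,S8,S11} and {S12}.
On input 1, block {S2,S4,S5,S8,S11} splits into {S2,S5,S11} and {S4,S8}.
Stable partition: {S6,S13} | {S2,S5,S11} | {S9} | {S10} | {S7} | {S12} | {S4,S8} — 7 equivalence classes.
S10 and S8 end up in different blocks, so they are distinguishable. For instance, the string 'ε' is accepted from only S10.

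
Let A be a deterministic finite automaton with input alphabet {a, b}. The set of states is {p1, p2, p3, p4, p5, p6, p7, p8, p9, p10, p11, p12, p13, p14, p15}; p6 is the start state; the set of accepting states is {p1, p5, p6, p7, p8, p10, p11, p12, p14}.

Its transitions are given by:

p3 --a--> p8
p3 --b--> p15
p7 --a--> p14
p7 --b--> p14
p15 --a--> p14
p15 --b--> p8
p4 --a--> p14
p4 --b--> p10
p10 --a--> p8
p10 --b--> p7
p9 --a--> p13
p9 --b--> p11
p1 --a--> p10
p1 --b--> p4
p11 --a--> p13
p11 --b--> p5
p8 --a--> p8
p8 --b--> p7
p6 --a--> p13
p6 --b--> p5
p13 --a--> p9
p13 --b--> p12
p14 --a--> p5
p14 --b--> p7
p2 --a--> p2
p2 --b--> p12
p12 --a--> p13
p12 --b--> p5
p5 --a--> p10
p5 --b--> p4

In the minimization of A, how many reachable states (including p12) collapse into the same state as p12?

States {p1,p2,p3,p15} cannot be reached from the start state, so discard them.
Start with accepting vs non-accepting: {p5,p6,p7,p8,p10,p11,p12,p14} | {p4,p9,p13}.
Refine {p5,p6,p7,p8,p10,p11,p12,p14} on symbol a: members go to different blocks, giving {p5,p7,p8,p10,p14} and {p6,p11,p12}.
Split {p5,p7,p8,p10,p14} by δ(·,b) → {p7,p8,p10,p14} and {p5}.
Split {p7,p8,p10,p14} by δ(·,a) → {p7,p8,p10} and {p14}.
On input a, block {p7,p8,p10} splits into {p8,p10} and {p7}.
Split {p4,p9,p13} by δ(·,a) → {p9,p13} and {p4}.
The partition is now stable with 7 blocks: {p8,p10} | {p9,p13} | {p6,p11,p12} | {p5} | {p14} | {p7} | {p4}.
The equivalence class containing p12 is {p6,p11,p12}, of size 3.

3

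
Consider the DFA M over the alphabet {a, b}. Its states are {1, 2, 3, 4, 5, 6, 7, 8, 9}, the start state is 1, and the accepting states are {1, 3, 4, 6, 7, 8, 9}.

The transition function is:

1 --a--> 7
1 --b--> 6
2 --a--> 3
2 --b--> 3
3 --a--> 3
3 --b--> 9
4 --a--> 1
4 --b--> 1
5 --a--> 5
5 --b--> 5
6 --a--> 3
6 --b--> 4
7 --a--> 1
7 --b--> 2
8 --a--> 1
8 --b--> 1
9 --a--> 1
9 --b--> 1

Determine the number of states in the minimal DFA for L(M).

States {5,8} cannot be reached from the start state, so discard them.
Initial partition by acceptance: {1,3,4,6,7,9} | {2}.
Split {1,3,4,6,7,9} by δ(·,b) → {1,3,4,6,9} and {7}.
Split {1,3,4,6,9} by δ(·,a) → {3,4,6,9} and {1}.
Refine {3,4,6,9} on symbol a: members go to different blocks, giving {3,6} and {4,9}.
Stable partition: {3,6} | {2} | {7} | {1} | {4,9} — 5 equivalence classes.

5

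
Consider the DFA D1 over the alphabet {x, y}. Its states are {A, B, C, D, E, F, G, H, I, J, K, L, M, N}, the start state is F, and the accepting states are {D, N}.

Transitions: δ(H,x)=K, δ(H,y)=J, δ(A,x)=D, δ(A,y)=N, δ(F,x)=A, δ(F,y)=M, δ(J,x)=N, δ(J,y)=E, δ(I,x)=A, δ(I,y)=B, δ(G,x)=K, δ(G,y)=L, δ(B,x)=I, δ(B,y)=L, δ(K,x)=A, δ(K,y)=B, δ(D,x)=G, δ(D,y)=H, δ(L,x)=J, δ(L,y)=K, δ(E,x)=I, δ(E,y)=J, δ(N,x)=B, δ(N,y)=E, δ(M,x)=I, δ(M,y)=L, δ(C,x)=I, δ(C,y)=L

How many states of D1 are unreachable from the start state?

1

BFS from F reaches {A, B, D, E, F, G, H, I, J, K, L, M, N}; the 1 state(s) C are never visited.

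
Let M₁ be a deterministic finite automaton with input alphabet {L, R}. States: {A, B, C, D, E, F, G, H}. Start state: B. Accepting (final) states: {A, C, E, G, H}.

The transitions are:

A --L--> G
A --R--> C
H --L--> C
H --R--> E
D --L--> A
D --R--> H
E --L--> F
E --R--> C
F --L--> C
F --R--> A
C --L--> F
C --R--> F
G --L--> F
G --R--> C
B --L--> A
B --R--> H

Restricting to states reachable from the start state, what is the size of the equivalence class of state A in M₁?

1

First remove the unreachable states {D}; 7 states remain.
Start with accepting vs non-accepting: {A,C,E,G,H} | {B,F}.
Split {A,C,E,G,H} by δ(·,L) → {C,E,G} and {A,H}.
On input R, block {C,E,G} splits into {E,G} and {C}.
Refine {B,F} on symbol L: members go to different blocks, giving {B} and {F}.
Split {A,H} by δ(·,L) → {A} and {H}.
The partition is now stable with 6 blocks: {E,G} | {B} | {A} | {C} | {F} | {H}.
The equivalence class containing A is {A}, of size 1.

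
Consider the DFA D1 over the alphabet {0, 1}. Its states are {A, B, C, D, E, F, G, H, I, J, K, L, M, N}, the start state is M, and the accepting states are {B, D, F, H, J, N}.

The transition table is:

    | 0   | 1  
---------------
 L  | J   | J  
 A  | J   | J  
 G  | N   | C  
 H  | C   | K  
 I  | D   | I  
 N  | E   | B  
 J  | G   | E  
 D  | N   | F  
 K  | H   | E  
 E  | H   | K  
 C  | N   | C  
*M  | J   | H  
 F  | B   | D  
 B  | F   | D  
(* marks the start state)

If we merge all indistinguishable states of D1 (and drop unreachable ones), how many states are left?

States {A,I,L} cannot be reached from the start state, so discard them.
Start with accepting vs non-accepting: {B,D,F,H,J,N} | {C,E,G,K,M}.
Split {B,D,F,H,J,N} by δ(·,0) → {B,D,F} and {H,J,N}.
Refine {B,D,F} on symbol 0: members go to different blocks, giving {B,F} and {D}.
On input 1, block {C,E,G,K,M} splits into {C,E,G,K} and {M}.
On input 1, block {H,J,N} splits into {H,J} and {N}.
On input 0, block {C,E,G,K} splits into {C,G} and {E,K}.
Stable partition: {B,F} | {C,G} | {H,J} | {D} | {M} | {N} | {E,K} — 7 equivalence classes.

7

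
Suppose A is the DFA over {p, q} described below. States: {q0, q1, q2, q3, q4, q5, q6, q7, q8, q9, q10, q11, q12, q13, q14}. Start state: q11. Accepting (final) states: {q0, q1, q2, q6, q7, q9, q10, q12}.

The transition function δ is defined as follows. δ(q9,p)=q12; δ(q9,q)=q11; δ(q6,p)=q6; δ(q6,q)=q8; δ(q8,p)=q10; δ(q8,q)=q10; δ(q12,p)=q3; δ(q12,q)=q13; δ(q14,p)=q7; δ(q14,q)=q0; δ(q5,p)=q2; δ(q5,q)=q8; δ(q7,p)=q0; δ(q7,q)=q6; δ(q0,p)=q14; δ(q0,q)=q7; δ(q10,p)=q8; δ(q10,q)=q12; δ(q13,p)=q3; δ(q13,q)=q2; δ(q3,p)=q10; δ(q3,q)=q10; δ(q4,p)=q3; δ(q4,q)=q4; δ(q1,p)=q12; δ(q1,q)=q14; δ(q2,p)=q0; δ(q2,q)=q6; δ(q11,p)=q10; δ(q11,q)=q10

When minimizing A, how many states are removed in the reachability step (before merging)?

No path from q11 leads to q1, q4, q5, q9; the other 11 states are all reachable.

4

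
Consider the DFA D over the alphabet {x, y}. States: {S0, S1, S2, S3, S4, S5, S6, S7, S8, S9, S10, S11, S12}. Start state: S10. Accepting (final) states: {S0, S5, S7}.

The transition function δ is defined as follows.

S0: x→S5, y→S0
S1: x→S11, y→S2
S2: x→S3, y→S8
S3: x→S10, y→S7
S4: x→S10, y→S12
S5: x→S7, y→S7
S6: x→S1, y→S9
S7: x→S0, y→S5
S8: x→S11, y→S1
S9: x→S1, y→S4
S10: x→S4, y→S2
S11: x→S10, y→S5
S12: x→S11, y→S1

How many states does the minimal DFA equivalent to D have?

4

Reachable states from the start: {S0,S1,S2,S3,S4,S5,S7,S8,S10,S11,S12}. Unreachable: {S6,S9} — drop them.
Initial partition by acceptance: {S0,S5,S7} | {S1,S2,S3,S4,S8,S10,S11,S12}.
On input y, block {S1,S2,S3,S4,S8,S10,S11,S12} splits into {S1,S2,S4,S8,S10,S12} and {S3,S11}.
Split {S1,S2,S4,S8,S10,S12} by δ(·,x) → {S1,S2,S8,S12} and {S4,S10}.
Stable partition: {S0,S5,S7} | {S1,S2,S8,S12} | {S3,S11} | {S4,S10} — 4 equivalence classes.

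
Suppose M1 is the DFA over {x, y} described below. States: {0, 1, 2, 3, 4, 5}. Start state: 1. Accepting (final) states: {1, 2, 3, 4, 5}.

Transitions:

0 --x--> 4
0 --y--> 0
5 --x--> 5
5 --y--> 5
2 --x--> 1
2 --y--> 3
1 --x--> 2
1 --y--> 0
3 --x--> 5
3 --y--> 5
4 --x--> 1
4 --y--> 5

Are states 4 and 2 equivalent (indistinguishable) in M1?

Yes

Start with accepting vs non-accepting: {1,2,3,4,5} | {0}.
Split {1,2,3,4,5} by δ(·,y) → {2,3,4,5} and {1}.
On input x, block {2,3,4,5} splits into {2,4} and {3,5}.
The partition is now stable with 4 blocks: {2,4} | {0} | {1} | {3,5}.
4 and 2 lie in the same block of the stable partition, so they are equivalent — no string distinguishes them.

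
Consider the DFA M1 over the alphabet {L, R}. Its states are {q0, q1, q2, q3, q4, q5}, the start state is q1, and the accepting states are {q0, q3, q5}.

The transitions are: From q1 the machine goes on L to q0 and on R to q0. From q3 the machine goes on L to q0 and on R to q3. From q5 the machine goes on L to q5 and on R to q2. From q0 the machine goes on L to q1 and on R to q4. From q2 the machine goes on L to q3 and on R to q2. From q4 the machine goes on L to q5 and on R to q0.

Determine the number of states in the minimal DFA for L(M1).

Every state is reachable, so we keep all 6.
P0 = {q0,q3,q5} | {q1,q2,q4}.
Split {q0,q3,q5} by δ(·,L) → {q3,q5} and {q0}.
On input L, block {q3,q5} splits into {q3} and {q5}.
On input L, block {q1,q2,q4} splits into {q1} and {q2} and {q4}.
No further refinement is possible. Final partition (6 blocks): {q3} | {q1} | {q0} | {q5} | {q2} | {q4}.

6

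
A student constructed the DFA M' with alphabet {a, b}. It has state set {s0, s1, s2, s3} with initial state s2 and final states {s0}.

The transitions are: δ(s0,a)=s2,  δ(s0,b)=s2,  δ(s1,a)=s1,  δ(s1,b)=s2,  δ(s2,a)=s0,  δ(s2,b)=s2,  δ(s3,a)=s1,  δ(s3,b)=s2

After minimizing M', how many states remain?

2

Reachable states from the start: {s0,s2}. Unreachable: {s1,s3} — drop them.
Initial partition by acceptance: {s0} | {s2}.
No further refinement is possible. Final partition (2 blocks): {s0} | {s2}.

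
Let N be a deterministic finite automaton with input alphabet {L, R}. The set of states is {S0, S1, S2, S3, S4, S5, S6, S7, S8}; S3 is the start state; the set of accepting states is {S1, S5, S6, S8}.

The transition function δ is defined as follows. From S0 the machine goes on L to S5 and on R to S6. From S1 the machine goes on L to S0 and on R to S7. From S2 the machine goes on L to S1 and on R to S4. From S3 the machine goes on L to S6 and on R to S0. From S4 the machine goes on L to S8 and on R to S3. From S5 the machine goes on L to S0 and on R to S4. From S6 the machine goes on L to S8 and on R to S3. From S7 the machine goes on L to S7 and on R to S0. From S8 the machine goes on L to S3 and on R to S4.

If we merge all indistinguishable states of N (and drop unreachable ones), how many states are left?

6

First remove the unreachable states {S1,S2,S7}; 6 states remain.
Initial partition by acceptance: {S5,S6,S8} | {S0,S3,S4}.
Refine {S5,S6,S8} on symbol L: members go to different blocks, giving {S5,S8} and {S6}.
On input L, block {S0,S3,S4} splits into {S0,S4} and {S3}.
Refine {S5,S8} on symbol L: members go to different blocks, giving {S5} and {S8}.
On input L, block {S0,S4} splits into {S0} and {S4}.
No further refinement is possible. Final partition (6 blocks): {S5} | {S0} | {S6} | {S3} | {S8} | {S4}.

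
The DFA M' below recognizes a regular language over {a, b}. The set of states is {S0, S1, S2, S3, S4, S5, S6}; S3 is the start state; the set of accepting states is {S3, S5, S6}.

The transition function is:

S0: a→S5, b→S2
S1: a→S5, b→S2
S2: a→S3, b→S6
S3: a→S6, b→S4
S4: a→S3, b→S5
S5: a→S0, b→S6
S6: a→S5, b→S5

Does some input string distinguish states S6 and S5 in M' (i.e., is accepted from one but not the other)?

Yes

First remove the unreachable states {S1}; 6 states remain.
Start with accepting vs non-accepting: {S3,S5,S6} | {S0,S2,S4}.
Split {S3,S5,S6} by δ(·,a) → {S3,S6} and {S5}.
On input a, block {S3,S6} splits into {S3} and {S6}.
Refine {S0,S2,S4} on symbol a: members go to different blocks, giving {S2,S4} and {S0}.
Split {S2,S4} by δ(·,b) → {S2} and {S4}.
No further refinement is possible. Final partition (6 blocks): {S3} | {S2} | {S5} | {S6} | {S0} | {S4}.
S6 and S5 end up in different blocks, so they are distinguishable. For instance, the string 'a' is accepted from only S6.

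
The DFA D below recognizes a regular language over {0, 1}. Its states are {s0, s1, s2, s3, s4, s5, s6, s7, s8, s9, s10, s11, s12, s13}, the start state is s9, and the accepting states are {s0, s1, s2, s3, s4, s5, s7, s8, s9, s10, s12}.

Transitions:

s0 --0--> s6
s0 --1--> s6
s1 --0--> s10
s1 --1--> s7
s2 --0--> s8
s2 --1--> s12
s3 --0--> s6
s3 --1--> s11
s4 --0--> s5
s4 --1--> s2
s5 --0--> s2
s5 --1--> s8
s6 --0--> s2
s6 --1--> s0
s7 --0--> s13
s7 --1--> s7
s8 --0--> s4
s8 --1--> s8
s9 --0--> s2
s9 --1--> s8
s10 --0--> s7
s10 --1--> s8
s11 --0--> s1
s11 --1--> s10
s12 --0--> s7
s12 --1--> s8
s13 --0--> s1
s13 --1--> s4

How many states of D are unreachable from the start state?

4

BFS from s9 reaches {s1, s2, s4, s5, s7, s8, s9, s10, s12, s13}; the 4 state(s) s0, s3, s6, s11 are never visited.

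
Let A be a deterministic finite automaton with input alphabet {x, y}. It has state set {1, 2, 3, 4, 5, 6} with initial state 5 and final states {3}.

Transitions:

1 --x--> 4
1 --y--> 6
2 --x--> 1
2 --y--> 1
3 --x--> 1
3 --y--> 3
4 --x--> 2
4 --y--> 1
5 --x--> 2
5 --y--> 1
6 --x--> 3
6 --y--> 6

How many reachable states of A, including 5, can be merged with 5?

Start with accepting vs non-accepting: {3} | {1,2,4,5,6}.
Split {1,2,4,5,6} by δ(·,x) → {1,2,4,5} and {6}.
On input y, block {1,2,4,5} splits into {2,4,5} and {1}.
Split {2,4,5} by δ(·,x) → {4,5} and {2}.
Stable partition: {3} | {4,5} | {6} | {1} | {2} — 5 equivalence classes.
State 5 belongs to the block {4,5}, which has 2 states.

2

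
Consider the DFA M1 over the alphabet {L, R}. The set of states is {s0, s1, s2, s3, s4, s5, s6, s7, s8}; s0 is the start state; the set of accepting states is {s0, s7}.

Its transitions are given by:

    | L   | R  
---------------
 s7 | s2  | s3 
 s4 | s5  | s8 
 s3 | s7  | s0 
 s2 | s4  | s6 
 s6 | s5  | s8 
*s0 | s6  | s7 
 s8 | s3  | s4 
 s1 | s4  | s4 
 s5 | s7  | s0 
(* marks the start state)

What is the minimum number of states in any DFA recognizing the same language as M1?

5

Reachable states from the start: {s0,s2,s3,s4,s5,s6,s7,s8}. Unreachable: {s1} — drop them.
Start with accepting vs non-accepting: {s0,s7} | {s2,s3,s4,s5,s6,s8}.
Split {s0,s7} by δ(·,R) → {s0} and {s7}.
Refine {s2,s3,s4,s5,s6,s8} on symbol L: members go to different blocks, giving {s2,s4,s6,s8} and {s3,s5}.
Split {s2,s4,s6,s8} by δ(·,L) → {s4,s6,s8} and {s2}.
No further refinement is possible. Final partition (5 blocks): {s0} | {s4,s6,s8} | {s7} | {s3,s5} | {s2}.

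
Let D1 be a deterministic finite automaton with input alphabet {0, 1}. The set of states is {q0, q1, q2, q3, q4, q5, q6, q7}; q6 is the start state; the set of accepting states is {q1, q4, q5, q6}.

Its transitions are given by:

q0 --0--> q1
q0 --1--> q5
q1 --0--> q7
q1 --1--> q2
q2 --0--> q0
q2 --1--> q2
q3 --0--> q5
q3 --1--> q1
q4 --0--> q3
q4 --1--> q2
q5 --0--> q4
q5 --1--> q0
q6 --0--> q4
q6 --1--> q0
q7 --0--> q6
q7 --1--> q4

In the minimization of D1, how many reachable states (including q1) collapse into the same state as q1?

2

Every state is reachable, so we keep all 8.
Initial partition by acceptance: {q1,q4,q5,q6} | {q0,q2,q3,q7}.
On input 0, block {q1,q4,q5,q6} splits into {q1,q4} and {q5,q6}.
Refine {q0,q2,q3,q7} on symbol 0: members go to different blocks, giving {q3,q7} and {q0} and {q2}.
No further refinement is possible. Final partition (5 blocks): {q1,q4} | {q3,q7} | {q5,q6} | {q0} | {q2}.
State q1 belongs to the block {q1,q4}, which has 2 states.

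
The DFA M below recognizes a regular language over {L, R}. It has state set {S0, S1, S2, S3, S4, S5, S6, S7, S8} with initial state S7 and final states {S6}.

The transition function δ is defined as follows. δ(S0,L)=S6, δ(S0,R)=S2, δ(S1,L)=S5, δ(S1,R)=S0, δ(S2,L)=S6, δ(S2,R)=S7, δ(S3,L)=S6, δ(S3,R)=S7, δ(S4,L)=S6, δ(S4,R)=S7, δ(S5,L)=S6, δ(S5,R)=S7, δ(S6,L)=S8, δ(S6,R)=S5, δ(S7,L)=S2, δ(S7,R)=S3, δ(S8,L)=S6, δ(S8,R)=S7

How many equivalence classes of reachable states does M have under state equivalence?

3

First remove the unreachable states {S0,S1,S4}; 6 states remain.
Initial partition by acceptance: {S6} | {S2,S3,S5,S7,S8}.
Refine {S2,S3,S5,S7,S8} on symbol L: members go to different blocks, giving {S2,S3,S5,S8} and {S7}.
The partition is now stable with 3 blocks: {S6} | {S2,S3,S5,S8} | {S7}.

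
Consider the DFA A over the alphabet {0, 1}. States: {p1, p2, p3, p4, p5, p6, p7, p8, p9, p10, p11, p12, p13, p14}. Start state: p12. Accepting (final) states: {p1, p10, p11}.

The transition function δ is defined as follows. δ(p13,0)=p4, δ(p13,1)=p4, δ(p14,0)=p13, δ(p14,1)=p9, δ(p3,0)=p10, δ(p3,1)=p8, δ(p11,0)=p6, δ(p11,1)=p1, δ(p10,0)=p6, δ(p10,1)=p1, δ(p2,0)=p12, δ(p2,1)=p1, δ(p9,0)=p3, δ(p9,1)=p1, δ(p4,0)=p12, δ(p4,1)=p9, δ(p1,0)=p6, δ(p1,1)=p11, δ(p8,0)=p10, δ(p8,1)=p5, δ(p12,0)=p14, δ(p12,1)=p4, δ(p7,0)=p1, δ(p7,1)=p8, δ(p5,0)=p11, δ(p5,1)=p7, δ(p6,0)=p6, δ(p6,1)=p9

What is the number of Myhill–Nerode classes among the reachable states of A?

6

States {p2} cannot be reached from the start state, so discard them.
Initial partition by acceptance: {p1,p10,p11} | {p3,p4,p5,p6,p7,p8,p9,p12,p13,p14}.
On input 0, block {p3,p4,p5,p6,p7,p8,p9,p12,p13,p14} splits into {p4,p6,p9,p12,p13,p14} and {p3,p5,p7,p8}.
Refine {p4,p6,p9,p12,p13,p14} on symbol 0: members go to different blocks, giving {p4,p6,p12,p13,p14} and {p9}.
Refine {p4,p6,p12,p13,p14} on symbol 1: members go to different blocks, giving {p4,p6,p14} and {p12,p13}.
On input 0, block {p4,p6,p14} splits into {p4,p14} and {p6}.
No further refinement is possible. Final partition (6 blocks): {p1,p10,p11} | {p4,p14} | {p3,p5,p7,p8} | {p9} | {p12,p13} | {p6}.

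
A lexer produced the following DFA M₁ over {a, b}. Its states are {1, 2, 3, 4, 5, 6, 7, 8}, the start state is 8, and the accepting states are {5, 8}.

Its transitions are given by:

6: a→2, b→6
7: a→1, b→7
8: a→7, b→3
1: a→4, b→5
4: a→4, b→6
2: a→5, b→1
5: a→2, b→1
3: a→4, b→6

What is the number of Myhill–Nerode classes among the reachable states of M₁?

Start with accepting vs non-accepting: {5,8} | {1,2,3,4,6,7}.
Split {1,2,3,4,6,7} by δ(·,a) → {1,3,4,6,7} and {2}.
Split {5,8} by δ(·,a) → {5} and {8}.
Split {1,3,4,6,7} by δ(·,a) → {1,3,4,7} and {6}.
On input b, block {1,3,4,7} splits into {3,4} and {1} and {7}.
No further refinement is possible. Final partition (7 blocks): {5} | {3,4} | {2} | {8} | {6} | {1} | {7}.

7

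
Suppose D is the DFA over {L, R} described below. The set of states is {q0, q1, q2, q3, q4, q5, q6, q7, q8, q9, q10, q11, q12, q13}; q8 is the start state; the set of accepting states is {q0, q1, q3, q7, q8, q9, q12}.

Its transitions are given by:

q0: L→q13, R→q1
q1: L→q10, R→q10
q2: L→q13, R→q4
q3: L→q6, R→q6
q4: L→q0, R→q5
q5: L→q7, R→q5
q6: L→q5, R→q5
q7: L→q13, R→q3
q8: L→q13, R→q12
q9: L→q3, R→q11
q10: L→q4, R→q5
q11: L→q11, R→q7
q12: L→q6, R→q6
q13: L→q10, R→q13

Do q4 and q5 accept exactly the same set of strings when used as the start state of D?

Yes

First remove the unreachable states {q2,q9,q11}; 11 states remain.
Initial partition by acceptance: {q0,q1,q3,q7,q8,q12} | {q4,q5,q6,q10,q13}.
Split {q0,q1,q3,q7,q8,q12} by δ(·,R) → {q0,q7,q8} and {q1,q3,q12}.
On input L, block {q4,q5,q6,q10,q13} splits into {q6,q10,q13} and {q4,q5}.
On input L, block {q6,q10,q13} splits into {q6,q10} and {q13}.
Stable partition: {q0,q7,q8} | {q6,q10} | {q1,q3,q12} | {q4,q5} | {q13} — 5 equivalence classes.
q4 and q5 lie in the same block of the stable partition, so they are equivalent — no string distinguishes them.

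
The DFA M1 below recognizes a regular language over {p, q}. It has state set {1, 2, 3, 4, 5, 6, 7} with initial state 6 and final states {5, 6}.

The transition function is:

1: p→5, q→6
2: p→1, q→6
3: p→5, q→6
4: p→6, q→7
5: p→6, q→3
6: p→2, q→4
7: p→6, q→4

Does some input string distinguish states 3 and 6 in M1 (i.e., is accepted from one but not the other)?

Yes

All states are reachable from the start state.
Start with accepting vs non-accepting: {5,6} | {1,2,3,4,7}.
On input p, block {5,6} splits into {5} and {6}.
Refine {1,2,3,4,7} on symbol p: members go to different blocks, giving {1,3} and {4,7} and {2}.
Stable partition: {5} | {1,3} | {6} | {4,7} | {2} — 5 equivalence classes.
3 and 6 end up in different blocks, so they are distinguishable. For instance, the string 'ε' is accepted from only 6.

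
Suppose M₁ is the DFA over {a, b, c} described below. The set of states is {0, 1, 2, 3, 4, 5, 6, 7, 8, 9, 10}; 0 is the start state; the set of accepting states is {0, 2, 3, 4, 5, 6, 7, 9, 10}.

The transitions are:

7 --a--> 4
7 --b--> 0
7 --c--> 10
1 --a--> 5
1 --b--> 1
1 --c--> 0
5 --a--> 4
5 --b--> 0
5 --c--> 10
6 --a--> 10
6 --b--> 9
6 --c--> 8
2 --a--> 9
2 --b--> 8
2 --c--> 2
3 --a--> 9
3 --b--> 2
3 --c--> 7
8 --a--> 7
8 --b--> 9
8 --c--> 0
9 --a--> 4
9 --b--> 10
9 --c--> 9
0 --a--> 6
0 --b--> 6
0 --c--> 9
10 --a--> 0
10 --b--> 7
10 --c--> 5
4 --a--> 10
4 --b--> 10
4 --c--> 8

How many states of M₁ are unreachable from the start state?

3

Starting at 0 and following transitions, the reachable set is {0, 4, 5, 6, 7, 8, 9, 10}. That leaves 1, 2, 3 unreachable — 3 in total.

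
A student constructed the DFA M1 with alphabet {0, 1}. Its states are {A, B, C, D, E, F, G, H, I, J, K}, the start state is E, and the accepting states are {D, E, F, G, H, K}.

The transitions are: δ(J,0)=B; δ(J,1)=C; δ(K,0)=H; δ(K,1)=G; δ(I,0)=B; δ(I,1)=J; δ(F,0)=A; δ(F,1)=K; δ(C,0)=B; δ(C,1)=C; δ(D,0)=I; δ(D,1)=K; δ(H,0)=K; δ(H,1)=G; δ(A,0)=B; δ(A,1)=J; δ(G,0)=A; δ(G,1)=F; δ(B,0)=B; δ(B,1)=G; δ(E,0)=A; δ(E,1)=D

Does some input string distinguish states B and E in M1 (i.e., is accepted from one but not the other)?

Initial partition by acceptance: {D,E,F,G,H,K} | {A,B,C,I,J}.
Split {D,E,F,G,H,K} by δ(·,0) → {D,E,F,G} and {H,K}.
On input 1, block {D,E,F,G} splits into {D,F} and {E,G}.
On input 1, block {A,B,C,I,J} splits into {A,C,I,J} and {B}.
Stable partition: {D,F} | {A,C,I,J} | {H,K} | {E,G} | {B} — 5 equivalence classes.
B and E end up in different blocks, so they are distinguishable. For instance, the string 'ε' is accepted from only E.

Yes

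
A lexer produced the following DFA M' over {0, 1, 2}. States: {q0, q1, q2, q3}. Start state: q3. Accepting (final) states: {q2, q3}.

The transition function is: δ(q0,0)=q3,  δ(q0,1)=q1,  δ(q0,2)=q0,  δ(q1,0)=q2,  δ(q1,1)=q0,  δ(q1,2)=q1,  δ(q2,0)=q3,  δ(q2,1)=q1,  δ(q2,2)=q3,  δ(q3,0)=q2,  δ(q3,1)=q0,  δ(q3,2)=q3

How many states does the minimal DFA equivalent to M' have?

2

Every state is reachable, so we keep all 4.
Initial partition by acceptance: {q2,q3} | {q0,q1}.
Stable partition: {q2,q3} | {q0,q1} — 2 equivalence classes.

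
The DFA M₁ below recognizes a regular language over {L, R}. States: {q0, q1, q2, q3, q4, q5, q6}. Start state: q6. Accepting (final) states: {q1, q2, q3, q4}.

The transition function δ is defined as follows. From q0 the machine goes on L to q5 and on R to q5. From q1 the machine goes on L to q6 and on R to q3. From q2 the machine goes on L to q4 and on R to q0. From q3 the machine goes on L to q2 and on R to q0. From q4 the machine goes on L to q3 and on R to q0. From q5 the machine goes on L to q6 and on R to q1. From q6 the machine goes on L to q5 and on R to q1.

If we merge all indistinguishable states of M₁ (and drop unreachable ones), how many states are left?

4

Start with accepting vs non-accepting: {q1,q2,q3,q4} | {q0,q5,q6}.
On input L, block {q1,q2,q3,q4} splits into {q2,q3,q4} and {q1}.
Refine {q0,q5,q6} on symbol R: members go to different blocks, giving {q5,q6} and {q0}.
The partition is now stable with 4 blocks: {q2,q3,q4} | {q5,q6} | {q1} | {q0}.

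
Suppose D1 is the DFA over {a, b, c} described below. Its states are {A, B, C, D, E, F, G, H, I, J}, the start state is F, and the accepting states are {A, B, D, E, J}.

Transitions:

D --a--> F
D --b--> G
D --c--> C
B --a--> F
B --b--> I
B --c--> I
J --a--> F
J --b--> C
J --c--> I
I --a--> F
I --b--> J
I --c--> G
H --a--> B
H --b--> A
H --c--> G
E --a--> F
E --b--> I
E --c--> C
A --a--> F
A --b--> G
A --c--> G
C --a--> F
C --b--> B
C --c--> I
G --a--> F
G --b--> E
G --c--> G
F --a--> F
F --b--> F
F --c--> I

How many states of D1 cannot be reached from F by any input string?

Starting at F and following transitions, the reachable set is {B, C, E, F, G, I, J}. That leaves A, D, H unreachable — 3 in total.

3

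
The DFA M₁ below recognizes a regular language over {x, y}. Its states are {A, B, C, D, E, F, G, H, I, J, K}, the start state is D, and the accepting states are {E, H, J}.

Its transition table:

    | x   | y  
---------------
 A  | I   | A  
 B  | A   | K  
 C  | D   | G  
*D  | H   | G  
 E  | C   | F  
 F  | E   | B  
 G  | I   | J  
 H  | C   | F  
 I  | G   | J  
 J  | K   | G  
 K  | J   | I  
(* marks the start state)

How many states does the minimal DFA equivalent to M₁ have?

All states are reachable from the start state.
Start with accepting vs non-accepting: {E,H,J} | {A,B,C,D,F,G,I,K}.
Refine {A,B,C,D,F,G,I,K} on symbol x: members go to different blocks, giving {A,B,C,G,I} and {D,F,K}.
On input x, block {E,H,J} splits into {E,H} and {J}.
On input x, block {A,B,C,G,I} splits into {A,B,G,I} and {C}.
On input y, block {A,B,G,I} splits into {G,I} and {A} and {B}.
Refine {D,F,K} on symbol x: members go to different blocks, giving {D,F} and {K}.
On input y, block {D,F} splits into {D} and {F}.
The partition is now stable with 9 blocks: {E,H} | {G,I} | {D} | {J} | {C} | {A} | {B} | {K} | {F}.

9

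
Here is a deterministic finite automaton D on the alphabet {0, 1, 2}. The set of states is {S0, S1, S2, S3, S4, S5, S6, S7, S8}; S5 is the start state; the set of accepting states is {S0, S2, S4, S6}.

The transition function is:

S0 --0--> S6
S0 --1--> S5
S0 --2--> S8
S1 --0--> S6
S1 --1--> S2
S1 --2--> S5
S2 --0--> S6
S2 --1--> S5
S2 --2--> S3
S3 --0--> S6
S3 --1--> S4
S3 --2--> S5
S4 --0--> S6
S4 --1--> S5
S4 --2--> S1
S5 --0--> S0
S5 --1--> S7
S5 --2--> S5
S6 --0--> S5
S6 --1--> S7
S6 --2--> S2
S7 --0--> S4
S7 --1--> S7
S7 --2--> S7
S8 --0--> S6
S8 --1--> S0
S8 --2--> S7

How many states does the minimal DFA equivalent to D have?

All states are reachable from the start state.
Start with accepting vs non-accepting: {S0,S2,S4,S6} | {S1,S3,S5,S7,S8}.
On input 0, block {S0,S2,S4,S6} splits into {S0,S2,S4} and {S6}.
On input 0, block {S1,S3,S5,S7,S8} splits into {S1,S3,S8} and {S5,S7}.
No further refinement is possible. Final partition (4 blocks): {S0,S2,S4} | {S1,S3,S8} | {S6} | {S5,S7}.

4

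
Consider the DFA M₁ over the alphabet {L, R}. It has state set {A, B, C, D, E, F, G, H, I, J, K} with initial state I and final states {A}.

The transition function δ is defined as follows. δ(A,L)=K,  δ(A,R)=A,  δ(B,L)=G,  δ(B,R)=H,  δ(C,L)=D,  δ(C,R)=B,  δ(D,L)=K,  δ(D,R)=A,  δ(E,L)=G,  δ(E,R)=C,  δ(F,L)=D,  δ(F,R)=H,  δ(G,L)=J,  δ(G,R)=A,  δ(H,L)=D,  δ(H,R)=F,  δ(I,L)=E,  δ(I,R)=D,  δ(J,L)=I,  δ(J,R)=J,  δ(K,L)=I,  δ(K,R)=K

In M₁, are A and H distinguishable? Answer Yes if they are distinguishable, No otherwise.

Yes

Every state is reachable, so we keep all 11.
Start with accepting vs non-accepting: {A} | {B,C,D,E,F,G,H,I,J,K}.
Split {B,C,D,E,F,G,H,I,J,K} by δ(·,R) → {B,C,E,F,H,I,J,K} and {D,G}.
Split {B,C,E,F,H,I,J,K} by δ(·,L) → {B,C,E,F,H} and {I,J,K}.
Refine {I,J,K} on symbol L: members go to different blocks, giving {J,K} and {I}.
No further refinement is possible. Final partition (5 blocks): {A} | {B,C,E,F,H} | {D,G} | {J,K} | {I}.
A and H end up in different blocks, so they are distinguishable. For instance, the string 'ε' is accepted from only A.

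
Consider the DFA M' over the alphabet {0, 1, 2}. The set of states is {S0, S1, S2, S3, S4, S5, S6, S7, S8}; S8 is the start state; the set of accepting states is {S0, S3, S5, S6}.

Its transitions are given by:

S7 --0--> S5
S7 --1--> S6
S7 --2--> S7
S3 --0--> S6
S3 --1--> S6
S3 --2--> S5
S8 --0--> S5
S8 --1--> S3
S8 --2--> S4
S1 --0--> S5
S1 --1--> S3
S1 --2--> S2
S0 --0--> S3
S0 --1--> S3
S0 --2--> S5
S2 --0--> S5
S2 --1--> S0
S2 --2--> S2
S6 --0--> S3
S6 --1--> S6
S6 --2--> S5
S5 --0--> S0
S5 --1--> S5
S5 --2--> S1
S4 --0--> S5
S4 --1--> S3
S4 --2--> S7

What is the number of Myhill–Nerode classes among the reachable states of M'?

Every state is reachable, so we keep all 9.
P0 = {S0,S3,S5,S6} | {S1,S2,S4,S7,S8}.
Split {S0,S3,S5,S6} by δ(·,2) → {S0,S3,S6} and {S5}.
No further refinement is possible. Final partition (3 blocks): {S0,S3,S6} | {S1,S2,S4,S7,S8} | {S5}.

3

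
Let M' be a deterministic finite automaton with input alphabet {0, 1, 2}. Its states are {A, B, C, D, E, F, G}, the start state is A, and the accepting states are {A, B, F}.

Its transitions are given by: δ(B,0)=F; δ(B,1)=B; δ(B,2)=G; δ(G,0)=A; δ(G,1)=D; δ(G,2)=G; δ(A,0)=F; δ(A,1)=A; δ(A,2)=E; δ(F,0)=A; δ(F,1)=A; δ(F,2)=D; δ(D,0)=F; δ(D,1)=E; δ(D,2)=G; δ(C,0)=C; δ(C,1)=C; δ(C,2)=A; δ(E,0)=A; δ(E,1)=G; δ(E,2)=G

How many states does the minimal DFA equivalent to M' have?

First remove the unreachable states {B,C}; 5 states remain.
Start with accepting vs non-accepting: {A,F} | {D,E,G}.
No further refinement is possible. Final partition (2 blocks): {A,F} | {D,E,G}.

2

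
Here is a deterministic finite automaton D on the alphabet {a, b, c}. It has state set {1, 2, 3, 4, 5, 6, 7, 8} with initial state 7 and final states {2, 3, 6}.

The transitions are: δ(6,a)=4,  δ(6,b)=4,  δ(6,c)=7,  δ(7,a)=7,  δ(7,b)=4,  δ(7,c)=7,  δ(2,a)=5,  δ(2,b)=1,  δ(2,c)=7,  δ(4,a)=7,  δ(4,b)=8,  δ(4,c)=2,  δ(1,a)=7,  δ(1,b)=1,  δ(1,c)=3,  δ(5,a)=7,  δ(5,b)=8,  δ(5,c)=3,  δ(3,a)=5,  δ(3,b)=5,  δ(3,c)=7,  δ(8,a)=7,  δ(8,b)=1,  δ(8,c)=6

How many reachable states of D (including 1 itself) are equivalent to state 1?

4

P0 = {2,3,6} | {1,4,5,7,8}.
Refine {1,4,5,7,8} on symbol c: members go to different blocks, giving {1,4,5,8} and {7}.
No further refinement is possible. Final partition (3 blocks): {2,3,6} | {1,4,5,8} | {7}.
State 1 belongs to the block {1,4,5,8}, which has 4 states.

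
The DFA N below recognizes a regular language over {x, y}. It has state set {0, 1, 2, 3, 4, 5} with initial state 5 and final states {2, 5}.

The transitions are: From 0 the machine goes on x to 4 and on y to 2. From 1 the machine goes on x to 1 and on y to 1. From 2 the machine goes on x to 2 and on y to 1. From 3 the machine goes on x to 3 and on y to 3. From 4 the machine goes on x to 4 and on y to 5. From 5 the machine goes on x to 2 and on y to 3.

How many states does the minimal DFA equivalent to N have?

2

First remove the unreachable states {0,4}; 4 states remain.
P0 = {2,5} | {1,3}.
No further refinement is possible. Final partition (2 blocks): {2,5} | {1,3}.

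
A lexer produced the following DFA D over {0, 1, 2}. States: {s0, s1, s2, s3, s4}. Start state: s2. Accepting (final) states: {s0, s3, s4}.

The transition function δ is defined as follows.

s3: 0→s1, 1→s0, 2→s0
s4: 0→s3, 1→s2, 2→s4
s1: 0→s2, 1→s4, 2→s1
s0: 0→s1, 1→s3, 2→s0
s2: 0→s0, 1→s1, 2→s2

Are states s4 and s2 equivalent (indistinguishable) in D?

No

P0 = {s0,s3,s4} | {s1,s2}.
Split {s0,s3,s4} by δ(·,0) → {s0,s3} and {s4}.
Split {s1,s2} by δ(·,0) → {s1} and {s2}.
Stable partition: {s0,s3} | {s1} | {s4} | {s2} — 4 equivalence classes.
s4 and s2 end up in different blocks, so they are distinguishable. For instance, the string 'ε' is accepted from only s4.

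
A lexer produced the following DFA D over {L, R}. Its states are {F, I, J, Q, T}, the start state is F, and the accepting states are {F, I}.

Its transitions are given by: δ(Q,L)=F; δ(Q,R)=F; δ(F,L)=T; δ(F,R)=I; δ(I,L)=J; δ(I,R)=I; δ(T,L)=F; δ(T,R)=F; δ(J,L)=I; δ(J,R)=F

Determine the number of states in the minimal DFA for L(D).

Reachable states from the start: {F,I,J,T}. Unreachable: {Q} — drop them.
Initial partition by acceptance: {F,I} | {J,T}.
The partition is now stable with 2 blocks: {F,I} | {J,T}.

2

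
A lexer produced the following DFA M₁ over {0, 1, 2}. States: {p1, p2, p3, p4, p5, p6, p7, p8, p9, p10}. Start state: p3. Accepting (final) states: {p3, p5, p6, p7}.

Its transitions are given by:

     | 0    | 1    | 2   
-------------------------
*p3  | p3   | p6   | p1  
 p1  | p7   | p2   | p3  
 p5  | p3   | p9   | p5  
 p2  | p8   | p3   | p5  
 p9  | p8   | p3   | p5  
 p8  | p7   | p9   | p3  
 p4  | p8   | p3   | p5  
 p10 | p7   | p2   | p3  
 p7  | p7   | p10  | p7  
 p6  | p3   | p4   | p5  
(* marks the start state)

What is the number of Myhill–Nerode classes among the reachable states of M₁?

All states are reachable from the start state.
P0 = {p3,p5,p6,p7} | {p1,p2,p4,p8,p9,p10}.
Refine {p3,p5,p6,p7} on symbol 1: members go to different blocks, giving {p5,p6,p7} and {p3}.
Split {p5,p6,p7} by δ(·,0) → {p5,p6} and {p7}.
Refine {p1,p2,p4,p8,p9,p10} on symbol 0: members go to different blocks, giving {p1,p8,p10} and {p2,p4,p9}.
No further refinement is possible. Final partition (5 blocks): {p5,p6} | {p1,p8,p10} | {p3} | {p7} | {p2,p4,p9}.

5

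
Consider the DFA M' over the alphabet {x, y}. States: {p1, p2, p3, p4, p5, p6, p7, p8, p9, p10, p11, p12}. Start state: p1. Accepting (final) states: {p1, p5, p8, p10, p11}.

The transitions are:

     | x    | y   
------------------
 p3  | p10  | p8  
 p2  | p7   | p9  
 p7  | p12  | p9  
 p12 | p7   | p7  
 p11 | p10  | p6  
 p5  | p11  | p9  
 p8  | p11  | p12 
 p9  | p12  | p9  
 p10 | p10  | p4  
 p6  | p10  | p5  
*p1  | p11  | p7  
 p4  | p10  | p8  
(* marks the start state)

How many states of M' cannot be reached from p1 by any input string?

2

No path from p1 leads to p2, p3; the other 10 states are all reachable.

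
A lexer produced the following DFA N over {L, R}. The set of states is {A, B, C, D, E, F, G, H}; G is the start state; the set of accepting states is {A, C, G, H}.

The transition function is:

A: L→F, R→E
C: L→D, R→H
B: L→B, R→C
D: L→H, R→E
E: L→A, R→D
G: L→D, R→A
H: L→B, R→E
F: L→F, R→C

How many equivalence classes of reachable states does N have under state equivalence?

All states are reachable from the start state.
Start with accepting vs non-accepting: {A,C,G,H} | {B,D,E,F}.
On input R, block {A,C,G,H} splits into {A,H} and {C,G}.
Refine {B,D,E,F} on symbol L: members go to different blocks, giving {B,F} and {D,E}.
No further refinement is possible. Final partition (4 blocks): {A,H} | {B,F} | {C,G} | {D,E}.

4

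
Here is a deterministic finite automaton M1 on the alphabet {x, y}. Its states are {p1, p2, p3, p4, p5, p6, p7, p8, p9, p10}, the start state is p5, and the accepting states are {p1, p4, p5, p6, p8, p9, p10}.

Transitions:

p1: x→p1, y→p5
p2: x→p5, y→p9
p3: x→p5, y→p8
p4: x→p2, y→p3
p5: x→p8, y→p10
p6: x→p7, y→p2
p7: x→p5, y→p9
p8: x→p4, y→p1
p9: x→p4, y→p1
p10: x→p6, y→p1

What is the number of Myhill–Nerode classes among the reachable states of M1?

5

Every state is reachable, so we keep all 10.
Initial partition by acceptance: {p1,p4,p5,p6,p8,p9,p10} | {p2,p3,p7}.
Split {p1,p4,p5,p6,p8,p9,p10} by δ(·,x) → {p1,p5,p8,p9,p10} and {p4,p6}.
On input x, block {p1,p5,p8,p9,p10} splits into {p8,p9,p10} and {p1,p5}.
Split {p1,p5} by δ(·,x) → {p1} and {p5}.
Stable partition: {p8,p9,p10} | {p2,p3,p7} | {p4,p6} | {p1} | {p5} — 5 equivalence classes.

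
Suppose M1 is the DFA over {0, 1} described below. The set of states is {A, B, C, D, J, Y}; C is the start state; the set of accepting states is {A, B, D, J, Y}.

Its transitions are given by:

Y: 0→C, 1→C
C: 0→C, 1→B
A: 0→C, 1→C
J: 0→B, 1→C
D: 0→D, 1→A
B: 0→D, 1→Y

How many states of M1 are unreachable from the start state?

1

BFS from C reaches {A, B, C, D, Y}; the 1 state(s) J are never visited.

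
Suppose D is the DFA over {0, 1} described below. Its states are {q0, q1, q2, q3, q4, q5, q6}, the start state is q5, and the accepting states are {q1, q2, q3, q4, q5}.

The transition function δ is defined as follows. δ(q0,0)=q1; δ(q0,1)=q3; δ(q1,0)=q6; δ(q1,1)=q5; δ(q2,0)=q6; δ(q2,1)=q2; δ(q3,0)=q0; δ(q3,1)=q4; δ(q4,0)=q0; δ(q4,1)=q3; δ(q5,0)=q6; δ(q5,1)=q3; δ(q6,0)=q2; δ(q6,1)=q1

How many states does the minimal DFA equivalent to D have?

2

Initial partition by acceptance: {q1,q2,q3,q4,q5} | {q0,q6}.
The partition is now stable with 2 blocks: {q1,q2,q3,q4,q5} | {q0,q6}.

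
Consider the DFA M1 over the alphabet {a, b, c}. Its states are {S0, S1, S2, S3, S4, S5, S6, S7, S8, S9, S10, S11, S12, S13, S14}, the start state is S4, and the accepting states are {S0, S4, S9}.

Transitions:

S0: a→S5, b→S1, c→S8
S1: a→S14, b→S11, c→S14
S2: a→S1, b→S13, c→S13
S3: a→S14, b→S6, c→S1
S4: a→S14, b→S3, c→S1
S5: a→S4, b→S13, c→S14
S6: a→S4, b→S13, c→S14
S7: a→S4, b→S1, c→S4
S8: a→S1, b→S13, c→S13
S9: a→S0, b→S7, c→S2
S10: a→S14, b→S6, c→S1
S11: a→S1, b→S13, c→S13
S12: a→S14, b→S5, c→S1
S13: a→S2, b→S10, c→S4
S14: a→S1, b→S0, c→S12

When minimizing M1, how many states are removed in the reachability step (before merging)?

2

No path from S4 leads to S7, S9; the other 13 states are all reachable.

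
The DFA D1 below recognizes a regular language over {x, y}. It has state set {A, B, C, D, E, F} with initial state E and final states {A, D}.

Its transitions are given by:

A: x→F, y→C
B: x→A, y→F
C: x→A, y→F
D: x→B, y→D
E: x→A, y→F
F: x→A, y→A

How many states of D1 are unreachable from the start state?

2

Starting at E and following transitions, the reachable set is {A, C, E, F}. That leaves B, D unreachable — 2 in total.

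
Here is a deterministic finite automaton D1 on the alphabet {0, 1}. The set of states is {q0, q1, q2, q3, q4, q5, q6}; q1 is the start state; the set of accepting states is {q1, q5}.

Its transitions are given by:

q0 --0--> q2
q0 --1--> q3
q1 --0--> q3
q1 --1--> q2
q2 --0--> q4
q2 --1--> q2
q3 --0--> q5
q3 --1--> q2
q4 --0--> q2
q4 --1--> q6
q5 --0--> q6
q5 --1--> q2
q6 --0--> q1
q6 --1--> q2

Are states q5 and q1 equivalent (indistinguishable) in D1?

Yes

States {q0} cannot be reached from the start state, so discard them.
P0 = {q1,q5} | {q2,q3,q4,q6}.
Split {q2,q3,q4,q6} by δ(·,0) → {q2,q4} and {q3,q6}.
Refine {q2,q4} on symbol 1: members go to different blocks, giving {q2} and {q4}.
The partition is now stable with 4 blocks: {q1,q5} | {q2} | {q3,q6} | {q4}.
q5 and q1 lie in the same block of the stable partition, so they are equivalent — no string distinguishes them.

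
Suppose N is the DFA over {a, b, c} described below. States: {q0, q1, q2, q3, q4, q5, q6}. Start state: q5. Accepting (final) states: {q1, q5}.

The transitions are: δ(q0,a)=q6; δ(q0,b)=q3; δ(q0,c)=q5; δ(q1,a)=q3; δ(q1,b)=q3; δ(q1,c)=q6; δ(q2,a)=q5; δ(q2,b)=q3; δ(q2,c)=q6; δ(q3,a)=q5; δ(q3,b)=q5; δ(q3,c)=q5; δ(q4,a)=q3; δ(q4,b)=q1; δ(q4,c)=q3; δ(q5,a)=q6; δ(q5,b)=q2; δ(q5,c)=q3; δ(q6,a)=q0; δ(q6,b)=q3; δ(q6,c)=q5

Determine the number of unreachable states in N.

2

No path from q5 leads to q1, q4; the other 5 states are all reachable.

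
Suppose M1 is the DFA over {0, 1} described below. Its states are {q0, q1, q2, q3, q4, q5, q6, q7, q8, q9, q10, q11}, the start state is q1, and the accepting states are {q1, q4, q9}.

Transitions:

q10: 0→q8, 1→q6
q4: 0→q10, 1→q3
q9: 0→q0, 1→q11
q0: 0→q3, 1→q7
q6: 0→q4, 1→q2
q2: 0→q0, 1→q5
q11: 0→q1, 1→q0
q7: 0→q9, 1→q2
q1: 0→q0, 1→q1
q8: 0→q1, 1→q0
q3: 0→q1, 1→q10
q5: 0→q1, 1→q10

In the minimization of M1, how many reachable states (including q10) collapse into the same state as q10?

Every state is reachable, so we keep all 12.
Initial partition by acceptance: {q1,q4,q9} | {q0,q2,q3,q5,q6,q7,q8,q10,q11}.
On input 1, block {q1,q4,q9} splits into {q4,q9} and {q1}.
Refine {q0,q2,q3,q5,q6,q7,q8,q10,q11} on symbol 0: members go to different blocks, giving {q3,q5,q8,q11} and {q0,q2,q10} and {q6,q7}.
Split {q0,q2,q10} by δ(·,0) → {q0,q10} and {q2}.
The partition is now stable with 6 blocks: {q4,q9} | {q3,q5,q8,q11} | {q1} | {q0,q10} | {q6,q7} | {q2}.
The equivalence class containing q10 is {q0,q10}, of size 2.

2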